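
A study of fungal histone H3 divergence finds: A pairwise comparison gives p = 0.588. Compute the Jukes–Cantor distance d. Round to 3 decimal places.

1.149

d = −(3/4) ln(1 − 4p/3) = −0.75 ln(1 − 0.784) = −0.75 ln(0.216)
  = −0.75 × (-1.532477) = 1.149358 substitutions/site.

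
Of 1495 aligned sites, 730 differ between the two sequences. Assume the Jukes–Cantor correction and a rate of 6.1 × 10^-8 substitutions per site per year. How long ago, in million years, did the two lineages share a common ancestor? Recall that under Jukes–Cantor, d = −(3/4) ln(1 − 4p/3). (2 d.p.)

p = 730/1495 ≈ 0.488294.
d = −(3/4) ln(1 − 4p/3) = −0.75 ln(1 − 0.651059) = −0.75 ln(0.348941)
  = −0.75 × (-1.052852) = 0.789639 substitutions/site.
Under a molecular clock d = 2μt, so t = d/(2μ) = 0.789639 / (2 × 6.1 × 10^-8) = 6.47 million years.

6.47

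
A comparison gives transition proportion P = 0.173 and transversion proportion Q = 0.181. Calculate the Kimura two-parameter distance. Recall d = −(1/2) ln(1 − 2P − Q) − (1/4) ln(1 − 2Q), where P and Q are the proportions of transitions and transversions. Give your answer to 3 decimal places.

0.487

Under the Kimura two-parameter model, d = −½ ln(1 − 2P − Q) − ¼ ln(1 − 2Q).
1 − 2P − Q = 0.473, giving −½ ln(0.473) = 0.374330.
1 − 2Q = 0.638, giving −¼ ln(0.638) = 0.112354.
d = 0.374330 + 0.112354 = 0.486684.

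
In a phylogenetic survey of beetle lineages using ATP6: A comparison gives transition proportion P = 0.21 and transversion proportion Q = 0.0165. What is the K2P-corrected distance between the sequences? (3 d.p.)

Under the Kimura two-parameter model, d = −½ ln(1 − 2P − Q) − ¼ ln(1 − 2Q).
1 − 2P − Q = 0.5635, giving −½ ln(0.5635) = 0.286794.
1 − 2Q = 0.967, giving −¼ ln(0.967) = 0.008389.
d = 0.286794 + 0.008389 = 0.295183.

0.295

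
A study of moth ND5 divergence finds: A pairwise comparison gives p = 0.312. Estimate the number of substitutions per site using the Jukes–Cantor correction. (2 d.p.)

0.40

d = −(3/4) ln(1 − 4p/3) = −0.75 ln(1 − 0.416) = −0.75 ln(0.584)
  = −0.75 × (-0.537854) = 0.403391 substitutions/site.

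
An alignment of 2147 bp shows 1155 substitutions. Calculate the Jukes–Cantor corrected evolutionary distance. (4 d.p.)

p = 1155/2147 ≈ 0.53796.
d = −(3/4) ln(1 − 4p/3) = −0.75 ln(1 − 0.71728) = −0.75 ln(0.28272)
  = −0.75 × (-1.263298) = 0.947474 substitutions/site.

0.9475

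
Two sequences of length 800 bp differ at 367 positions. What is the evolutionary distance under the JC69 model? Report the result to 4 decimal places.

0.7094

p = 367/800 = 0.45875.
d = −(3/4) ln(1 − 4p/3) = −0.75 ln(1 − 0.611667) = −0.75 ln(0.388333)
  = −0.75 × (-0.945892) = 0.709419 substitutions/site.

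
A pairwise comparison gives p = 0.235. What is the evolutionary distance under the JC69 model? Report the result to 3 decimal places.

0.282

d = −(3/4) ln(1 − 4p/3) = −0.75 ln(1 − 0.313333) = −0.75 ln(0.686667)
  = −0.75 × (-0.375906) = 0.281930 substitutions/site.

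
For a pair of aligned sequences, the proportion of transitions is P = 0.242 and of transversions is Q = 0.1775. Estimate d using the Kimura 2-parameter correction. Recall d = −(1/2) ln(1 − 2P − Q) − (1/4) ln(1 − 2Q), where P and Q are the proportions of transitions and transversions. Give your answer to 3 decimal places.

0.651

Under the Kimura two-parameter model, d = −½ ln(1 − 2P − Q) − ¼ ln(1 − 2Q).
1 − 2P − Q = 0.3385, giving −½ ln(0.3385) = 0.541616.
1 − 2Q = 0.645, giving −¼ ln(0.645) = 0.109626.
d = 0.541616 + 0.109626 = 0.651242.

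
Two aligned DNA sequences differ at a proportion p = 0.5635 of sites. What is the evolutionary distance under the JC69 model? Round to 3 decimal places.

d = −(3/4) ln(1 − 4p/3) = −0.75 ln(1 − 0.751333) = −0.75 ln(0.248667)
  = −0.75 × (-1.391641) = 1.043731 substitutions/site.

1.044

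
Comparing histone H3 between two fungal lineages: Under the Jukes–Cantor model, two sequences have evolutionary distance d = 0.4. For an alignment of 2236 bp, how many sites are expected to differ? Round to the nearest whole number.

Invert JC69: p = (3/4)(1 − e^(−4d/3)) = 0.75 × (1 − e^(-0.533333)) = 0.75 × (1 − 0.586646) = 0.310016.
Expected differing sites = pL ≈ 0.310016 × 2236 = 693.195776 ≈ 693.

693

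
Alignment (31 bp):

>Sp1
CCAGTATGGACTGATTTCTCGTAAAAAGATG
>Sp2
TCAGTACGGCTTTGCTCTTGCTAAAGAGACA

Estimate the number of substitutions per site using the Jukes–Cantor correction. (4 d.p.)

The sequences differ at 14 of 31 sites, so p = 14/31 ≈ 0.451613.
d = −(3/4) ln(1 − 4p/3) = −0.75 ln(1 − 0.602151) = −0.75 ln(0.397849)
  = −0.75 × (-0.921683) = 0.691262 substitutions/site.

0.6913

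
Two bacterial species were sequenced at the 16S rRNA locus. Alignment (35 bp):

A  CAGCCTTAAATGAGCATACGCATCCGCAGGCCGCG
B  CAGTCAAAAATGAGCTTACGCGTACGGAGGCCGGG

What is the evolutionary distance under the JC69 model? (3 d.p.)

0.273

The sequences differ at 8 of 35 sites (4, 6, 7, 16, 22, 24, 27, 34), so p = 8/35 ≈ 0.228571.
d = −(3/4) ln(1 − 4p/3) = −0.75 ln(1 − 0.304761) = −0.75 ln(0.695239)
  = −0.75 × (-0.363500) = 0.272625 substitutions/site.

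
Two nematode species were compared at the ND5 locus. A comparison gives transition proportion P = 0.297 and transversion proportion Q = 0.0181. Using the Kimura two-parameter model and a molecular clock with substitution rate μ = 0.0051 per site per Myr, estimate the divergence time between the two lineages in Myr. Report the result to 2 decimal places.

Under the Kimura two-parameter model, d = −½ ln(1 − 2P − Q) − ¼ ln(1 − 2Q).
1 − 2P − Q = 0.3879, giving −½ ln(0.3879) = 0.473504.
1 − 2Q = 0.9638, giving −¼ ln(0.9638) = 0.009218.
d = 0.473504 + 0.009218 = 0.482722.
Under a molecular clock d = 2μt, so t = d/(2μ) = 0.482722 / (2 × 0.0051) = 47.33 Myr.

47.33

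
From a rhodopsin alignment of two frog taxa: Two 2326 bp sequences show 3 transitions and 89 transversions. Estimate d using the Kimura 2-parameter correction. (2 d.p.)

0.04

P = 3/2326 ≈ 0.00129 and Q = 89/2326 ≈ 0.038263.
Under the Kimura two-parameter model, d = −½ ln(1 − 2P − Q) − ¼ ln(1 − 2Q).
1 − 2P − Q = 0.959157, giving −½ ln(0.959157) = 0.020850.
1 − 2Q = 0.923474, giving −¼ ln(0.923474) = 0.019903.
d = 0.020850 + 0.019903 = 0.040753.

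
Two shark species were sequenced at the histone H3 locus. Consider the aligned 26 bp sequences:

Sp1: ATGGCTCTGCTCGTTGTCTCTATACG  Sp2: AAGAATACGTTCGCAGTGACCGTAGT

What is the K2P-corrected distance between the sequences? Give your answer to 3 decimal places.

0.972

Of 26 sites, 6 differences are transitions and 8 are transversions, so P = 6/26 ≈ 0.230769 and Q = 8/26 ≈ 0.307692.
Under the Kimura two-parameter model, d = −½ ln(1 − 2P − Q) − ¼ ln(1 − 2Q).
1 − 2P − Q = 0.23077, giving −½ ln(0.23077) = 0.733167.
1 − 2Q = 0.384616, giving −¼ ln(0.384616) = 0.238877.
d = 0.733167 + 0.238877 = 0.972044.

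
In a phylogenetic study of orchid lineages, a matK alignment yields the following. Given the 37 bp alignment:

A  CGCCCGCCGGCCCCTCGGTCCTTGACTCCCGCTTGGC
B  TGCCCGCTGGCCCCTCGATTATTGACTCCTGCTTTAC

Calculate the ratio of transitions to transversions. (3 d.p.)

3.000

Transitions are A↔G and C↔T; transversions are all other mismatches.
Transitions: 6. Transversions: 2.
R = 6/2 = 3.000.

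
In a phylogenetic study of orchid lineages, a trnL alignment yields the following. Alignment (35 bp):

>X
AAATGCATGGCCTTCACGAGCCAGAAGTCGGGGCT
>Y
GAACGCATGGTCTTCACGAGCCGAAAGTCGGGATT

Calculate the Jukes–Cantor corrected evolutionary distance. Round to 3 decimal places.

The sequences differ at 7 of 35 sites (1, 4, 11, 23, 24, 33, 34), so p = 7/35 = 0.2.
d = −(3/4) ln(1 − 4p/3) = −0.75 ln(1 − 0.266667) = −0.75 ln(0.733333)
  = −0.75 × (-0.310155) = 0.232616 substitutions/site.

0.233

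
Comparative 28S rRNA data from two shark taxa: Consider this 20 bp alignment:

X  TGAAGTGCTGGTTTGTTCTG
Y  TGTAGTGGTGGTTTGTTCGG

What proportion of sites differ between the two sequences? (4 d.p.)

The sequences differ at 3 of 20 positions (sites 3, 8, 19).
p = 3/20 = 0.1500.

0.1500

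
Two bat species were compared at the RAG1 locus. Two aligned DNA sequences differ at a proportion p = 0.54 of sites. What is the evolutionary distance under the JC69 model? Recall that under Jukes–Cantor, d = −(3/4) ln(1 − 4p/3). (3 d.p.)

d = −(3/4) ln(1 − 4p/3) = −0.75 ln(1 − 0.72) = −0.75 ln(0.28)
  = −0.75 × (-1.272966) = 0.954725 substitutions/site.

0.955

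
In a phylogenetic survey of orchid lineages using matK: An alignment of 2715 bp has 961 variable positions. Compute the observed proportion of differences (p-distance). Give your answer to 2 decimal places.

0.35

p = 961/2715 = 0.353959… ≈ 0.35 (to 2 d.p.).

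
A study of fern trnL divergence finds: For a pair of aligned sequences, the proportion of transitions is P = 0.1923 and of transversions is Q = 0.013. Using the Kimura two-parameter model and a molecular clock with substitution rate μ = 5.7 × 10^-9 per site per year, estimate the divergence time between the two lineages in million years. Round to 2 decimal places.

22.81

Under the Kimura two-parameter model, d = −½ ln(1 − 2P − Q) − ¼ ln(1 − 2Q).
1 − 2P − Q = 0.6024, giving −½ ln(0.6024) = 0.253417.
1 − 2Q = 0.974, giving −¼ ln(0.974) = 0.006586.
d = 0.253417 + 0.006586 = 0.260003.
Under a molecular clock d = 2μt, so t = d/(2μ) = 0.260003 / (2 × 5.7 × 10^-9) = 22.81 million years.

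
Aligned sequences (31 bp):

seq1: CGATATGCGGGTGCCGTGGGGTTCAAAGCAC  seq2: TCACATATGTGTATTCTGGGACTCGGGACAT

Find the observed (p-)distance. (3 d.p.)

0.548

The sequences differ at 17 of 31 positions.
p = 17/31 = 0.548387… ≈ 0.548 (to 3 d.p.).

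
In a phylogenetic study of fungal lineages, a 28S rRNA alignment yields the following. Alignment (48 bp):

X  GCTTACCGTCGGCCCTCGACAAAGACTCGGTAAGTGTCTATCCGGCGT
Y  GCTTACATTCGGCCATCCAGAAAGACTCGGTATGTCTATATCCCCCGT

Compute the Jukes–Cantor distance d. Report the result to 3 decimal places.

0.244

The sequences differ at 10 of 48 sites (7, 8, 15, 18, 20, 33, 36, 38, 44, 45), so p = 10/48 ≈ 0.208333.
d = −(3/4) ln(1 − 4p/3) = −0.75 ln(1 − 0.277777) = −0.75 ln(0.722223)
  = −0.75 × (-0.325421) = 0.244066 substitutions/site.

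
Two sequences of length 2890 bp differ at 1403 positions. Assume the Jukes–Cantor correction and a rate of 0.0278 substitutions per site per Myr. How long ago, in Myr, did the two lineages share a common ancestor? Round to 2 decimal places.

p = 1403/2890 ≈ 0.485467.
d = −(3/4) ln(1 − 4p/3) = −0.75 ln(1 − 0.647289) = −0.75 ln(0.352711)
  = −0.75 × (-1.042106) = 0.781580 substitutions/site.
Under a molecular clock d = 2μt, so t = d/(2μ) = 0.781580 / (2 × 0.0278) = 14.06 Myr.

14.06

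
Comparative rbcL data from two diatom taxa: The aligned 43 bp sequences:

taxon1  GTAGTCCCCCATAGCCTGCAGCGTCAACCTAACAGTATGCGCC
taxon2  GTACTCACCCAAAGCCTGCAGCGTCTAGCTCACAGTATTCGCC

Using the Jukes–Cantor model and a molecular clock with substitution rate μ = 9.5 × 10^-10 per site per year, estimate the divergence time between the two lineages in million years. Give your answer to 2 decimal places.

96.59

The sequences differ at 7 of 43 sites (4, 7, 12, 26, 28, 31, 39), so p = 7/43 ≈ 0.162791.
d = −(3/4) ln(1 − 4p/3) = −0.75 ln(1 − 0.217055) = −0.75 ln(0.782945)
  = −0.75 × (-0.244693) = 0.183520 substitutions/site.
Under a molecular clock d = 2μt, so t = d/(2μ) = 0.183520 / (2 × 9.5 × 10^-10) = 96.59 million years.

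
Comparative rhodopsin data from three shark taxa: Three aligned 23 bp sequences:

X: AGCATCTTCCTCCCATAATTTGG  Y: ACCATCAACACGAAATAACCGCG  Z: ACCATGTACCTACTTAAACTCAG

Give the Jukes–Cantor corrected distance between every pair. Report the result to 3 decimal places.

X–Y: 12/23 sites differ → p ≈ 0.521739, d = −0.75 ln(1 − 0.695652) = 0.892188 ≈ 0.892.
X–Z: 10/23 sites differ → p ≈ 0.434783, d = −0.75 ln(1 − 0.579711) = 0.650110 ≈ 0.650.
Y–Z: 12/23 sites differ → p ≈ 0.521739, d = −0.75 ln(1 − 0.695652) = 0.892188 ≈ 0.892.

d(X,Y) = 0.892, d(X,Z) = 0.650, d(Y,Z) = 0.892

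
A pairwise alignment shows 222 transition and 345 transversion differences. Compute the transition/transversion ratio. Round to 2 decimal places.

R = 222/345 = 0.643478… ≈ 0.64 (to 2 d.p.).

0.64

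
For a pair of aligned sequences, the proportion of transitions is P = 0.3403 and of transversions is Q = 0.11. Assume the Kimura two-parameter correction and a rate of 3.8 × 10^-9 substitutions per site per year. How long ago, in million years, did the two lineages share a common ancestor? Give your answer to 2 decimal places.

111.04

Under the Kimura two-parameter model, d = −½ ln(1 − 2P − Q) − ¼ ln(1 − 2Q).
1 − 2P − Q = 0.2094, giving −½ ln(0.2094) = 0.781754.
1 − 2Q = 0.78, giving −¼ ln(0.78) = 0.062115.
d = 0.781754 + 0.062115 = 0.843869.
Under a molecular clock d = 2μt, so t = d/(2μ) = 0.843869 / (2 × 3.8 × 10^-9) = 111.04 million years.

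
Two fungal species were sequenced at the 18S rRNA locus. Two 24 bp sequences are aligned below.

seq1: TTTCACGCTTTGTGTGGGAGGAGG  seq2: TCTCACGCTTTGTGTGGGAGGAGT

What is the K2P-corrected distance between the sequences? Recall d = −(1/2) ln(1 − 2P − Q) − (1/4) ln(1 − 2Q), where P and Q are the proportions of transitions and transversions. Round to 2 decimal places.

Of 24 sites, 1 differences are transitions and 1 are transversions, so P = 1/24 ≈ 0.041667 and Q = 1/24 ≈ 0.041667.
Under the Kimura two-parameter model, d = −½ ln(1 − 2P − Q) − ¼ ln(1 − 2Q).
1 − 2P − Q = 0.874999, giving −½ ln(0.874999) = 0.066766.
1 − 2Q = 0.916666, giving −¼ ln(0.916666) = 0.021753.
d = 0.066766 + 0.021753 = 0.088519.

0.09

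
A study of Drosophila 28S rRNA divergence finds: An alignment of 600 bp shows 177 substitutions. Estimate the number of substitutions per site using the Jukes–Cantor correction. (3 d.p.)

0.375

p = 177/600 = 0.295.
d = −(3/4) ln(1 − 4p/3) = −0.75 ln(1 − 0.393333) = −0.75 ln(0.606667)
  = −0.75 × (-0.499775) = 0.374831 substitutions/site.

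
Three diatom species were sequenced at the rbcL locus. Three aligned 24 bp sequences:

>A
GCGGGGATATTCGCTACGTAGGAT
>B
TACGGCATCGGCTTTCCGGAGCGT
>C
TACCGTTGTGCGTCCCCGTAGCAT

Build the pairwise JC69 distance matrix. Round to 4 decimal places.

d(A,B) = 0.9607, d(A,C) = 1.3438, d(B,C) = 0.7083

A–B: 13/24 sites differ → p ≈ 0.541667, d = −0.75 ln(1 − 0.722223) = 0.960702 ≈ 0.9607.
A–C: 15/24 sites differ → p = 0.625, d = −0.75 ln(1 − 0.833333) = 1.343818 ≈ 1.3438.
B–C: 11/24 sites differ → p ≈ 0.458333, d = −0.75 ln(1 − 0.611111) = 0.708346 ≈ 0.7083.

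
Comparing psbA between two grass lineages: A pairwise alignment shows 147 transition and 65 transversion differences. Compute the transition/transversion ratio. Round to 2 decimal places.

R = 147/65 = 2.261538… ≈ 2.26 (to 2 d.p.).

2.26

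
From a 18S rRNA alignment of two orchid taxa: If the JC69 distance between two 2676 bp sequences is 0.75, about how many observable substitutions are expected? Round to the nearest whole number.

1269

Invert JC69: p = (3/4)(1 − e^(−4d/3)) = 0.75 × (1 − e^(-1)) = 0.75 × (1 − 0.367879) = 0.474091.
Expected differing sites = pL ≈ 0.474091 × 2676 = 1268.667516 ≈ 1269.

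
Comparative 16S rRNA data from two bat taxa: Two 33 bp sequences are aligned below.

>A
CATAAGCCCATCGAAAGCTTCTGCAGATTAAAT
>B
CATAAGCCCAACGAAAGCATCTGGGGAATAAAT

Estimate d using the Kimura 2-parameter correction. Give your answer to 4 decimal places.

Of 33 sites, 1 differences are transitions and 4 are transversions, so P = 1/33 ≈ 0.030303 and Q = 4/33 ≈ 0.121212.
Under the Kimura two-parameter model, d = −½ ln(1 − 2P − Q) − ¼ ln(1 − 2Q).
1 − 2P − Q = 0.818182, giving −½ ln(0.818182) = 0.100335.
1 − 2Q = 0.757576, giving −¼ ln(0.757576) = 0.069408.
d = 0.100335 + 0.069408 = 0.169743.

0.1697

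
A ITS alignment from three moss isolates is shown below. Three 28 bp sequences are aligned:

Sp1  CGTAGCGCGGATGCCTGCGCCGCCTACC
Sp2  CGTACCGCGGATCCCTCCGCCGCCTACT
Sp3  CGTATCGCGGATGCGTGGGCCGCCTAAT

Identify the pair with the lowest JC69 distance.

Sp1–Sp2: 4/28 differ, p = 0.143, d = 0.158.
Sp1–Sp3: 5/28 differ, p = 0.179, d = 0.204.
Sp2–Sp3: 6/28 differ, p = 0.214, d = 0.252.
The smallest distance is between Sp1 and Sp2.

Sp1 and Sp2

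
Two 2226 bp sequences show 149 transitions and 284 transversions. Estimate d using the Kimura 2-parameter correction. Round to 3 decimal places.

P = 149/2226 ≈ 0.066936 and Q = 284/2226 ≈ 0.127583.
Under the Kimura two-parameter model, d = −½ ln(1 − 2P − Q) − ¼ ln(1 − 2Q).
1 − 2P − Q = 0.738545, giving −½ ln(0.738545) = 0.151537.
1 − 2Q = 0.744834, giving −¼ ln(0.744834) = 0.073648.
d = 0.151537 + 0.073648 = 0.225185.

0.225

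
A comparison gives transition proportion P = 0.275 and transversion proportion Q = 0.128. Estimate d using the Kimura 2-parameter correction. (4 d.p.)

0.6405

Under the Kimura two-parameter model, d = −½ ln(1 − 2P − Q) − ¼ ln(1 − 2Q).
1 − 2P − Q = 0.322, giving −½ ln(0.322) = 0.566602.
1 − 2Q = 0.744, giving −¼ ln(0.744) = 0.073929.
d = 0.566602 + 0.073929 = 0.640531.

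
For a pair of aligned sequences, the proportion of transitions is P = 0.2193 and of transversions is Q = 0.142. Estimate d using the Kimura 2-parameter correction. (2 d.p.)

0.52

Under the Kimura two-parameter model, d = −½ ln(1 − 2P − Q) − ¼ ln(1 − 2Q).
1 − 2P − Q = 0.4194, giving −½ ln(0.4194) = 0.434465.
1 − 2Q = 0.716, giving −¼ ln(0.716) = 0.083519.
d = 0.434465 + 0.083519 = 0.517984.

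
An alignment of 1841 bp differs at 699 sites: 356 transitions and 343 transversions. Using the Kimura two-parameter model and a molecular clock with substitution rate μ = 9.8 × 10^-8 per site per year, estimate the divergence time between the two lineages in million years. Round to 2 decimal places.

P = 356/1841 ≈ 0.193373 and Q = 343/1841 ≈ 0.186312.
Under the Kimura two-parameter model, d = −½ ln(1 − 2P − Q) − ¼ ln(1 − 2Q).
1 − 2P − Q = 0.426942, giving −½ ln(0.426942) = 0.425554.
1 − 2Q = 0.627376, giving −¼ ln(0.627376) = 0.116552.
d = 0.425554 + 0.116552 = 0.542106.
Under a molecular clock d = 2μt, so t = d/(2μ) = 0.542106 / (2 × 9.8 × 10^-8) = 2.77 million years.

2.77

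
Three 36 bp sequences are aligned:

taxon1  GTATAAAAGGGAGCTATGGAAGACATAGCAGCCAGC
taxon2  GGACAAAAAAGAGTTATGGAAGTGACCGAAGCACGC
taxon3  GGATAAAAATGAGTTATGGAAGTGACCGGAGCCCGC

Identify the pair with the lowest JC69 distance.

taxon1–taxon2: 12/36 differ, p = 0.333, d = 0.441.
taxon1–taxon3: 10/36 differ, p = 0.278, d = 0.347.
taxon2–taxon3: 4/36 differ, p = 0.111, d = 0.120.
The smallest distance is between taxon2 and taxon3.

taxon2 and taxon3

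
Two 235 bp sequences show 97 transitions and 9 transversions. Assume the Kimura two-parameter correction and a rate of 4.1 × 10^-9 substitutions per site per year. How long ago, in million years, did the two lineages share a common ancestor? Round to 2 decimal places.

P = 97/235 ≈ 0.412766 and Q = 9/235 ≈ 0.038298.
Under the Kimura two-parameter model, d = −½ ln(1 − 2P − Q) − ¼ ln(1 − 2Q).
1 − 2P − Q = 0.13617, giving −½ ln(0.13617) = 0.996926.
1 − 2Q = 0.923404, giving −¼ ln(0.923404) = 0.019922.
d = 0.996926 + 0.019922 = 1.016848.
Under a molecular clock d = 2μt, so t = d/(2μ) = 1.016848 / (2 × 4.1 × 10^-9) = 124.01 million years.

124.01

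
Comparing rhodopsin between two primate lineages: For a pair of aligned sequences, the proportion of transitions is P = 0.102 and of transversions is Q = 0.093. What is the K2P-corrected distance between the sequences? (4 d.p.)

0.2276

Under the Kimura two-parameter model, d = −½ ln(1 − 2P − Q) − ¼ ln(1 − 2Q).
1 − 2P − Q = 0.703, giving −½ ln(0.703) = 0.176199.
1 − 2Q = 0.814, giving −¼ ln(0.814) = 0.051449.
d = 0.176199 + 0.051449 = 0.227648.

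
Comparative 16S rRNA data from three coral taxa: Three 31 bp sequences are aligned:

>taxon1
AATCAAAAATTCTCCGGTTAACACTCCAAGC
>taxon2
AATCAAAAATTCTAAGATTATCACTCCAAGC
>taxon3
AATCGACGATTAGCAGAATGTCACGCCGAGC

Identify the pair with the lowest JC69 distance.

taxon1–taxon2: 4/31 differ, p = 0.129, d = 0.142.
taxon1–taxon3: 12/31 differ, p = 0.387, d = 0.544.
taxon2–taxon3: 10/31 differ, p = 0.323, d = 0.422.
The smallest distance is between taxon1 and taxon2.

taxon1 and taxon2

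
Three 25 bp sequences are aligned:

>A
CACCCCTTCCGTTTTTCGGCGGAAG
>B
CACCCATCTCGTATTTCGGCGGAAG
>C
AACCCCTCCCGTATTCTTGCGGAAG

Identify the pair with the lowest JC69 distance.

A and B

A–B: 4/25 differ, p = 0.160, d = 0.180.
A–C: 6/25 differ, p = 0.240, d = 0.289.
B–C: 6/25 differ, p = 0.240, d = 0.289.
The smallest distance is between A and B.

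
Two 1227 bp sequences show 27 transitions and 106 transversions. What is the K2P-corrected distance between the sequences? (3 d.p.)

P = 27/1227 ≈ 0.022005 and Q = 106/1227 ≈ 0.08639.
Under the Kimura two-parameter model, d = −½ ln(1 − 2P − Q) − ¼ ln(1 − 2Q).
1 − 2P − Q = 0.8696, giving −½ ln(0.8696) = 0.069861.
1 − 2Q = 0.82722, giving −¼ ln(0.82722) = 0.047421.
d = 0.069861 + 0.047421 = 0.117282.

0.117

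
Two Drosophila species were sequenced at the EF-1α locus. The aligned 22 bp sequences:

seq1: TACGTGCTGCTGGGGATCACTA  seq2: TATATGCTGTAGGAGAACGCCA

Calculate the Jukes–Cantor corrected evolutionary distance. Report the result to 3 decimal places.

The sequences differ at 8 of 22 sites (3, 4, 10, 11, 14, 17, 19, 21), so p = 8/22 ≈ 0.363636.
d = −(3/4) ln(1 − 4p/3) = −0.75 ln(1 − 0.484848) = −0.75 ln(0.515152)
  = −0.75 × (-0.663293) = 0.497470 substitutions/site.

0.497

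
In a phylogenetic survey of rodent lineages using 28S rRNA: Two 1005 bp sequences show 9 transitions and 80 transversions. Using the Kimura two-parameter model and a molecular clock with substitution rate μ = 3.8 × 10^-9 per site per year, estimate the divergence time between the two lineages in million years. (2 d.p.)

P = 9/1005 ≈ 0.008955 and Q = 80/1005 ≈ 0.079602.
Under the Kimura two-parameter model, d = −½ ln(1 − 2P − Q) − ¼ ln(1 − 2Q).
1 − 2P − Q = 0.902488, giving −½ ln(0.902488) = 0.051300.
1 − 2Q = 0.840796, giving −¼ ln(0.840796) = 0.043352.
d = 0.051300 + 0.043352 = 0.094652.
Under a molecular clock d = 2μt, so t = d/(2μ) = 0.094652 / (2 × 3.8 × 10^-9) = 12.45 million years.

12.45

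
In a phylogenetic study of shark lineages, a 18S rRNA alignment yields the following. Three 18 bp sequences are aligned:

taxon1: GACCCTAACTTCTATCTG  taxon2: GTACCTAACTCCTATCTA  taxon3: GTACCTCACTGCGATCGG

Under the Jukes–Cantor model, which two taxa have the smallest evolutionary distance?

taxon1 and taxon2

taxon1–taxon2: 4/18 differ, p = 0.222, d = 0.264.
taxon1–taxon3: 6/18 differ, p = 0.333, d = 0.441.
taxon2–taxon3: 5/18 differ, p = 0.278, d = 0.347.
The smallest distance is between taxon1 and taxon2.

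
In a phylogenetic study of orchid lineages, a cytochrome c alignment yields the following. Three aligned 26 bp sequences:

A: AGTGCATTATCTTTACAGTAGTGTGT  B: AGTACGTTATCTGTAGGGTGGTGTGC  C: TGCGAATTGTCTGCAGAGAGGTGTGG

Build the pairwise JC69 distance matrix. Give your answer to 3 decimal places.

d(A,B) = 0.334, d(A,C) = 0.539, d(B,C) = 0.539

A–B: 7/26 sites differ → p ≈ 0.269231, d = −0.75 ln(1 − 0.358975) = 0.333515 ≈ 0.334.
A–C: 10/26 sites differ → p ≈ 0.384615, d = −0.75 ln(1 − 0.51282) = 0.539341 ≈ 0.539.
B–C: 10/26 sites differ → p ≈ 0.384615, d = −0.75 ln(1 − 0.51282) = 0.539341 ≈ 0.539.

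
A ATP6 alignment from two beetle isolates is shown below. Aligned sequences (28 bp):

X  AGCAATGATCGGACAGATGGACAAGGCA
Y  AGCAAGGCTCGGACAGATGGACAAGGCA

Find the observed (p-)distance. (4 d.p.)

0.0714

The sequences differ at 2 of 28 positions (sites 6, 8).
p = 2/28 = 0.071428… ≈ 0.0714 (to 4 d.p.).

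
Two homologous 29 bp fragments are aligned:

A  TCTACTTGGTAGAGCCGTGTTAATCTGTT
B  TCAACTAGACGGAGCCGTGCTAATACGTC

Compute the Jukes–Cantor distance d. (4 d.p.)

0.4006

The sequences differ at 9 of 29 sites (3, 7, 9, 10, 11, 20, 25, 26, 29), so p = 9/29 ≈ 0.310345.
d = −(3/4) ln(1 − 4p/3) = −0.75 ln(1 − 0.413793) = −0.75 ln(0.586207)
  = −0.75 × (-0.534082) = 0.400562 substitutions/site.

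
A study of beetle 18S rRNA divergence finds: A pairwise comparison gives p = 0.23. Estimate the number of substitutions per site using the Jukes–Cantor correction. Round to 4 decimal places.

d = −(3/4) ln(1 − 4p/3) = −0.75 ln(1 − 0.306667) = −0.75 ln(0.693333)
  = −0.75 × (-0.366245) = 0.274684 substitutions/site.

0.2747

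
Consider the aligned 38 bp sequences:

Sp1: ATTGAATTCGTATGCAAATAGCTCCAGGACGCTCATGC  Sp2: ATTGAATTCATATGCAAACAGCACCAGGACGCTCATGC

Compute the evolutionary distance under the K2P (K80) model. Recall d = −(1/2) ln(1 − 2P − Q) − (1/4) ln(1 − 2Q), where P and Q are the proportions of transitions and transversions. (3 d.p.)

0.084

Of 38 sites, 2 differences are transitions and 1 are transversions, so P = 2/38 ≈ 0.052632 and Q = 1/38 ≈ 0.026316.
Under the Kimura two-parameter model, d = −½ ln(1 − 2P − Q) − ¼ ln(1 − 2Q).
1 − 2P − Q = 0.86842, giving −½ ln(0.86842) = 0.070540.
1 − 2Q = 0.947368, giving −¼ ln(0.947368) = 0.013517.
d = 0.070540 + 0.013517 = 0.084057.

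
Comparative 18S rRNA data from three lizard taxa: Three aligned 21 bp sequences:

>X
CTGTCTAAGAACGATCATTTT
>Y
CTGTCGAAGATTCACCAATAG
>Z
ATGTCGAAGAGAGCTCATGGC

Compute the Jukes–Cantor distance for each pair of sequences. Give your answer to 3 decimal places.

d(X,Y) = 0.532, d(X,Z) = 0.532, d(Y,Z) = 0.756

X–Y: 8/21 sites differ → p ≈ 0.380952, d = −0.75 ln(1 − 0.507936) = 0.531860 ≈ 0.532.
X–Z: 8/21 sites differ → p ≈ 0.380952, d = −0.75 ln(1 − 0.507936) = 0.531860 ≈ 0.532.
Y–Z: 10/21 sites differ → p ≈ 0.47619, d = −0.75 ln(1 − 0.63492) = 0.755729 ≈ 0.756.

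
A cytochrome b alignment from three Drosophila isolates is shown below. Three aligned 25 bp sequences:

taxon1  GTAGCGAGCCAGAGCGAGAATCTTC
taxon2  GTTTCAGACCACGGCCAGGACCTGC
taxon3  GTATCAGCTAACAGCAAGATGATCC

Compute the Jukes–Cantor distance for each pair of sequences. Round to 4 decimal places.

d(taxon1,taxon2) = 0.6626, d(taxon1,taxon3) = 0.7662, d(taxon2,taxon3) = 0.6626

taxon1–taxon2: 11/25 sites differ → p = 0.44, d = −0.75 ln(1 − 0.586667) = 0.662626 ≈ 0.6626.
taxon1–taxon3: 12/25 sites differ → p = 0.48, d = −0.75 ln(1 − 0.64) = 0.766238 ≈ 0.7662.
taxon2–taxon3: 11/25 sites differ → p = 0.44, d = −0.75 ln(1 − 0.586667) = 0.662626 ≈ 0.6626.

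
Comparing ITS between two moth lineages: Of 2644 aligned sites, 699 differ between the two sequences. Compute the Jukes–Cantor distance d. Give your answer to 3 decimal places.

p = 699/2644 ≈ 0.264372.
d = −(3/4) ln(1 − 4p/3) = −0.75 ln(1 − 0.352496) = −0.75 ln(0.647504)
  = −0.75 × (-0.434630) = 0.325973 substitutions/site.

0.326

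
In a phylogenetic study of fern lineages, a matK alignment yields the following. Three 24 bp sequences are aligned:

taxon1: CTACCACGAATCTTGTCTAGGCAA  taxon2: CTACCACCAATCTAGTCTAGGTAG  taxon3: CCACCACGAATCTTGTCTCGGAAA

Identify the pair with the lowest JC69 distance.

taxon1 and taxon3

taxon1–taxon2: 4/24 differ, p = 0.167, d = 0.188.
taxon1–taxon3: 3/24 differ, p = 0.125, d = 0.137.
taxon2–taxon3: 6/24 differ, p = 0.250, d = 0.304.
The smallest distance is between taxon1 and taxon3.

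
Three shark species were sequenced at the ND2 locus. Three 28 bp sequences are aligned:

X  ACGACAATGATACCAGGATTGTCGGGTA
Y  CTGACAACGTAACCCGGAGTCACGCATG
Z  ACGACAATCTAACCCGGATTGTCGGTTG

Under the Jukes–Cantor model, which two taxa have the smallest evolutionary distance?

X and Z

X–Y: 12/28 differ, p = 0.429, d = 0.635.
X–Z: 6/28 differ, p = 0.214, d = 0.252.
Y–Z: 9/28 differ, p = 0.321, d = 0.420.
The smallest distance is between X and Z.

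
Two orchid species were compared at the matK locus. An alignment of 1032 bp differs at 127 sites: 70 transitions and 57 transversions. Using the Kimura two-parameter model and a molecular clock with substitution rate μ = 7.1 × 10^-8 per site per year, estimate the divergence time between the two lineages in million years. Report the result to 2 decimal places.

0.95

P = 70/1032 ≈ 0.067829 and Q = 57/1032 ≈ 0.055233.
Under the Kimura two-parameter model, d = −½ ln(1 − 2P − Q) − ¼ ln(1 − 2Q).
1 − 2P − Q = 0.809109, giving −½ ln(0.809109) = 0.105911.
1 − 2Q = 0.889534, giving −¼ ln(0.889534) = 0.029264.
d = 0.105911 + 0.029264 = 0.135175.
Under a molecular clock d = 2μt, so t = d/(2μ) = 0.135175 / (2 × 7.1 × 10^-8) = 0.95 million years.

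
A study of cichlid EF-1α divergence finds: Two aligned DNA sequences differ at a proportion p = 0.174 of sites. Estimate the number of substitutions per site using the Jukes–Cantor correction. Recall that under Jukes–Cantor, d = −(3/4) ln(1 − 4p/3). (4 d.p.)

d = −(3/4) ln(1 − 4p/3) = −0.75 ln(1 − 0.232) = −0.75 ln(0.768)
  = −0.75 × (-0.263966) = 0.197975 substitutions/site.

0.1980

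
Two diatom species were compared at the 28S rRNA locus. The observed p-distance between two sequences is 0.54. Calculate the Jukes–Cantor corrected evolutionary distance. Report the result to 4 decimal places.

d = −(3/4) ln(1 − 4p/3) = −0.75 ln(1 − 0.72) = −0.75 ln(0.28)
  = −0.75 × (-1.272966) = 0.954725 substitutions/site.

0.9547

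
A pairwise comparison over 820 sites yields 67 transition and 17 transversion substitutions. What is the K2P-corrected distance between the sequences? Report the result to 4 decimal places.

P = 67/820 ≈ 0.081707 and Q = 17/820 ≈ 0.020732.
Under the Kimura two-parameter model, d = −½ ln(1 − 2P − Q) − ¼ ln(1 − 2Q).
1 − 2P − Q = 0.815854, giving −½ ln(0.815854) = 0.101760.
1 − 2Q = 0.958536, giving −¼ ln(0.958536) = 0.010587.
d = 0.101760 + 0.010587 = 0.112347.

0.1123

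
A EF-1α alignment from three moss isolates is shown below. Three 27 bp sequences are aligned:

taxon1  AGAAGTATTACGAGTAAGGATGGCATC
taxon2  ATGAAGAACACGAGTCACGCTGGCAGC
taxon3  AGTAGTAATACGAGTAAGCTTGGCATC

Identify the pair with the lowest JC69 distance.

taxon1–taxon2: 10/27 differ, p = 0.370, d = 0.511.
taxon1–taxon3: 4/27 differ, p = 0.148, d = 0.165.
taxon2–taxon3: 10/27 differ, p = 0.370, d = 0.511.
The smallest distance is between taxon1 and taxon3.

taxon1 and taxon3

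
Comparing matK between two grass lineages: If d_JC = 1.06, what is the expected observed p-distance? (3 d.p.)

p = (3/4)(1 − e^(−4d/3)) = 0.75 × (1 − e^(-1.413333)) = 0.75 × (1 − 0.243331) = 0.567502.

0.568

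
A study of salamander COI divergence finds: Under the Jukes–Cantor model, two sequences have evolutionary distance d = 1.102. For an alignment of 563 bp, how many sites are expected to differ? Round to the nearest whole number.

325

Invert JC69: p = (3/4)(1 − e^(−4d/3)) = 0.75 × (1 − e^(-1.469333)) = 0.75 × (1 − 0.230079) = 0.577441.
Expected differing sites = pL ≈ 0.577441 × 563 = 325.099283 ≈ 325.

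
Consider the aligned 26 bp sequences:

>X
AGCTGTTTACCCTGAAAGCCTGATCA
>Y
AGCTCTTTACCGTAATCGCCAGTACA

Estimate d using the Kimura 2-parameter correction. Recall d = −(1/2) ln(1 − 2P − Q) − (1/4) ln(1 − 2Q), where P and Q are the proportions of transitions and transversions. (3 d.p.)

Of 26 sites, 1 differences are transitions and 7 are transversions, so P = 1/26 ≈ 0.038462 and Q = 7/26 ≈ 0.269231.
Under the Kimura two-parameter model, d = −½ ln(1 − 2P − Q) − ¼ ln(1 − 2Q).
1 − 2P − Q = 0.653845, giving −½ ln(0.653845) = 0.212442.
1 − 2Q = 0.461538, giving −¼ ln(0.461538) = 0.193298.
d = 0.212442 + 0.193298 = 0.405740.

0.406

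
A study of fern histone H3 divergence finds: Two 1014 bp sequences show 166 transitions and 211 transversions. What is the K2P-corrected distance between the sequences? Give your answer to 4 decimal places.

0.5179

P = 166/1014 ≈ 0.163708 and Q = 211/1014 ≈ 0.208087.
Under the Kimura two-parameter model, d = −½ ln(1 − 2P − Q) − ¼ ln(1 − 2Q).
1 − 2P − Q = 0.464497, giving −½ ln(0.464497) = 0.383400.
1 − 2Q = 0.583826, giving −¼ ln(0.583826) = 0.134538.
d = 0.383400 + 0.134538 = 0.517938.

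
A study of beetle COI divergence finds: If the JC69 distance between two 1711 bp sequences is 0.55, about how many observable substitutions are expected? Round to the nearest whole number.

Invert JC69: p = (3/4)(1 − e^(−4d/3)) = 0.75 × (1 − e^(-0.733333)) = 0.75 × (1 − 0.480305) = 0.389771.
Expected differing sites = pL ≈ 0.389771 × 1711 = 666.898181 ≈ 667.

667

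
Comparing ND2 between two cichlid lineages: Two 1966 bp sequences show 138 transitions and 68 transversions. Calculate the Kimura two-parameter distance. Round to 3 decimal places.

P = 138/1966 ≈ 0.070193 and Q = 68/1966 ≈ 0.034588.
Under the Kimura two-parameter model, d = −½ ln(1 − 2P − Q) − ¼ ln(1 − 2Q).
1 − 2P − Q = 0.825026, giving −½ ln(0.825026) = 0.096170.
1 − 2Q = 0.930824, giving −¼ ln(0.930824) = 0.017921.
d = 0.096170 + 0.017921 = 0.114091.

0.114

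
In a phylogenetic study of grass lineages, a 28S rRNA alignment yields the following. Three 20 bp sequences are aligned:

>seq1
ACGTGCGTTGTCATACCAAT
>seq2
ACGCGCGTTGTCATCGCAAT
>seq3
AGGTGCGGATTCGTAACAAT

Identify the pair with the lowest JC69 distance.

seq1 and seq2

seq1–seq2: 3/20 differ, p = 0.150, d = 0.167.
seq1–seq3: 6/20 differ, p = 0.300, d = 0.383.
seq2–seq3: 8/20 differ, p = 0.400, d = 0.572.
The smallest distance is between seq1 and seq2.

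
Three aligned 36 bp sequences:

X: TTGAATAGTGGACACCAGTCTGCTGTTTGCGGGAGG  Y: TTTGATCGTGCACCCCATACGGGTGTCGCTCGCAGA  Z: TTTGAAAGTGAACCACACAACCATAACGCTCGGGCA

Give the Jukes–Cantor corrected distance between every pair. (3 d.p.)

d(X,Y) = 0.673, d(X,Z) = 1.265, d(Y,Z) = 0.548

X–Y: 16/36 sites differ → p ≈ 0.444444, d = −0.75 ln(1 − 0.592592) = 0.673455 ≈ 0.673.
X–Z: 22/36 sites differ → p ≈ 0.611111, d = −0.75 ln(1 − 0.814815) = 1.264800 ≈ 1.265.
Y–Z: 14/36 sites differ → p ≈ 0.388889, d = −0.75 ln(1 − 0.518519) = 0.548166 ≈ 0.548.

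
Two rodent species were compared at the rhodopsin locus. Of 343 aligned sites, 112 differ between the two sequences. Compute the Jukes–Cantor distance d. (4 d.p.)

0.4287

p = 112/343 ≈ 0.326531.
d = −(3/4) ln(1 − 4p/3) = −0.75 ln(1 − 0.435375) = −0.75 ln(0.564625)
  = −0.75 × (-0.571593) = 0.428695 substitutions/site.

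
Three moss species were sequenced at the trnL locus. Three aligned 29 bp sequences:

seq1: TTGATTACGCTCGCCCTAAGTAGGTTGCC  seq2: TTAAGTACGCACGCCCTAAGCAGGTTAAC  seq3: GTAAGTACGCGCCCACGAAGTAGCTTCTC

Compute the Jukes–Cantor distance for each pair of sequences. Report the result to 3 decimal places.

d(seq1,seq2) = 0.242, d(seq1,seq3) = 0.462, d(seq2,seq3) = 0.401

seq1–seq2: 6/29 sites differ → p ≈ 0.206897, d = −0.75 ln(1 − 0.275863) = 0.242081 ≈ 0.242.
seq1–seq3: 10/29 sites differ → p ≈ 0.344828, d = −0.75 ln(1 − 0.459771) = 0.461822 ≈ 0.462.
seq2–seq3: 9/29 sites differ → p ≈ 0.310345, d = −0.75 ln(1 − 0.413793) = 0.400562 ≈ 0.401.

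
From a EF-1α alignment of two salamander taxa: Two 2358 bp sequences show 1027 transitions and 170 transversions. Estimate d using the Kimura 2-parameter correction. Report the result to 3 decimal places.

P = 1027/2358 ≈ 0.435539 and Q = 170/2358 ≈ 0.072095.
Under the Kimura two-parameter model, d = −½ ln(1 − 2P − Q) − ¼ ln(1 − 2Q).
1 − 2P − Q = 0.056827, giving −½ ln(0.056827) = 1.433872.
1 − 2Q = 0.85581, giving −¼ ln(0.85581) = 0.038927.
d = 1.433872 + 0.038927 = 1.472799.

1.473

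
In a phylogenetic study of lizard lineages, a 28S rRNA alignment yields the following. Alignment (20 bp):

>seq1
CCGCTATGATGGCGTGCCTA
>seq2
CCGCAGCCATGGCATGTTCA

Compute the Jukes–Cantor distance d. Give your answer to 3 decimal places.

The sequences differ at 8 of 20 sites (5, 6, 7, 8, 14, 17, 18, 19), so p = 8/20 = 0.4.
d = −(3/4) ln(1 − 4p/3) = −0.75 ln(1 − 0.533333) = −0.75 ln(0.466667)
  = −0.75 × (-0.762139) = 0.571604 substitutions/site.

0.572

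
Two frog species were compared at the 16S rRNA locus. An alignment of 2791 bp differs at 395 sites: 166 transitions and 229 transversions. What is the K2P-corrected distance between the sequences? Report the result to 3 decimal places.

P = 166/2791 ≈ 0.059477 and Q = 229/2791 ≈ 0.082049.
Under the Kimura two-parameter model, d = −½ ln(1 − 2P − Q) − ¼ ln(1 − 2Q).
1 − 2P − Q = 0.798997, giving −½ ln(0.798997) = 0.112199.
1 − 2Q = 0.835902, giving −¼ ln(0.835902) = 0.044811.
d = 0.112199 + 0.044811 = 0.157010.

0.157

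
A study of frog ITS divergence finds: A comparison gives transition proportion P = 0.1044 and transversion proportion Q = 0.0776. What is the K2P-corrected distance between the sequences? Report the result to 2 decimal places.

Under the Kimura two-parameter model, d = −½ ln(1 − 2P − Q) − ¼ ln(1 − 2Q).
1 − 2P − Q = 0.7136, giving −½ ln(0.7136) = 0.168716.
1 − 2Q = 0.8448, giving −¼ ln(0.8448) = 0.042164.
d = 0.168716 + 0.042164 = 0.210880.

0.21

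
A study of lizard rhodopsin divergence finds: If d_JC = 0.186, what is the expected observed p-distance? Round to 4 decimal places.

0.1647

p = (3/4)(1 − e^(−4d/3)) = 0.75 × (1 − e^(-0.248)) = 0.75 × (1 − 0.780360) = 0.164730.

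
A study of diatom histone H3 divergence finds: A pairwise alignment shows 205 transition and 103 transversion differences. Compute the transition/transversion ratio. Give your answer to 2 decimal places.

R = 205/103 = 1.990291… ≈ 1.99 (to 2 d.p.).

1.99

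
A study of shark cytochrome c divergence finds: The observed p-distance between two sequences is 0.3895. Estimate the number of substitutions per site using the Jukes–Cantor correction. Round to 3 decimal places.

d = −(3/4) ln(1 − 4p/3) = −0.75 ln(1 − 0.519333) = −0.75 ln(0.480667)
  = −0.75 × (-0.732581) = 0.549436 substitutions/site.

0.549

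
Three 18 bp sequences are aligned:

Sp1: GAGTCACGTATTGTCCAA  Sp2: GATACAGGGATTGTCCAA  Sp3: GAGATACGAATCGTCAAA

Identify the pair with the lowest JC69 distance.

Sp1–Sp2: 4/18 differ, p = 0.222, d = 0.264.
Sp1–Sp3: 5/18 differ, p = 0.278, d = 0.347.
Sp2–Sp3: 6/18 differ, p = 0.333, d = 0.441.
The smallest distance is between Sp1 and Sp2.

Sp1 and Sp2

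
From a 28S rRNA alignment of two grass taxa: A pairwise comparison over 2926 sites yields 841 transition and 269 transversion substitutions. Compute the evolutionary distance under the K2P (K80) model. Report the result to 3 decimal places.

0.600

P = 841/2926 ≈ 0.287423 and Q = 269/2926 ≈ 0.091934.
Under the Kimura two-parameter model, d = −½ ln(1 − 2P − Q) − ¼ ln(1 − 2Q).
1 − 2P − Q = 0.33322, giving −½ ln(0.33322) = 0.549476.
1 − 2Q = 0.816132, giving −¼ ln(0.816132) = 0.050795.
d = 0.549476 + 0.050795 = 0.600271.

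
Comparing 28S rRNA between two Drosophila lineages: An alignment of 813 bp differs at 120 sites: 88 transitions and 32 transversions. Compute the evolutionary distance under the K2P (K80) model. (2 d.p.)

0.17

P = 88/813 ≈ 0.108241 and Q = 32/813 ≈ 0.03936.
Under the Kimura two-parameter model, d = −½ ln(1 − 2P − Q) − ¼ ln(1 − 2Q).
1 − 2P − Q = 0.744158, giving −½ ln(0.744158) = 0.147751.
1 − 2Q = 0.92128, giving −¼ ln(0.92128) = 0.020498.
d = 0.147751 + 0.020498 = 0.168249.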